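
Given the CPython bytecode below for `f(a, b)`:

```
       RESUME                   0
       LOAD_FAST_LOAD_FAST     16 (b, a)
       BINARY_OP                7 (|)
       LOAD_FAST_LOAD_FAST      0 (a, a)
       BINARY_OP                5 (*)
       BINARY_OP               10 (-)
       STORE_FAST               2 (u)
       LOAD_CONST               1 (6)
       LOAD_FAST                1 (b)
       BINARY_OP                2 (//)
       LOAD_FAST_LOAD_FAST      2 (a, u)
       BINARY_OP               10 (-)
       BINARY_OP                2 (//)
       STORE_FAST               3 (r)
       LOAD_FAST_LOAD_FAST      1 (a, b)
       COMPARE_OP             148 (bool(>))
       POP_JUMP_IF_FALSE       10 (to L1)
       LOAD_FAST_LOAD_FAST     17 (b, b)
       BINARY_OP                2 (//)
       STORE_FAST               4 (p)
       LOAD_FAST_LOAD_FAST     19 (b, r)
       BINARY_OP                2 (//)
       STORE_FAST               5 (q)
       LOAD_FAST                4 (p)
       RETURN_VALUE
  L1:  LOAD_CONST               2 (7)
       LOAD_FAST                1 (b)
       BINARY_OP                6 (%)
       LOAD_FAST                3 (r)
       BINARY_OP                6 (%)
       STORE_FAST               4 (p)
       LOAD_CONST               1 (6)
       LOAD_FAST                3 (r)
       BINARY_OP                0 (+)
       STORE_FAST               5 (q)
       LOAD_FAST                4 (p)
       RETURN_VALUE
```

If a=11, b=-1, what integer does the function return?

LOAD_FAST_LOAD_FAST b,a → push -1,11. Stack: [-1, 11]
BINARY_OP | → -1 | 11 = -1. Stack: [-1]
LOAD_FAST_LOAD_FAST a,a → push 11,11. Stack: [-1, 11, 11]
BINARY_OP * → 11 * 11 = 121. Stack: [-1, 121]
BINARY_OP - → -1 - 121 = -122. Stack: [-122]
STORE_FAST u → u=-122. Stack: []
LOAD_CONST → push 6. Stack: [6]
LOAD_FAST b → push -1. Stack: [6, -1]
BINARY_OP // → 6 // -1 = -6. Stack: [-6]
LOAD_FAST_LOAD_FAST a,u → push 11,-122. Stack: [-6, 11, -122]
BINARY_OP - → 11 - -122 = 133. Stack: [-6, 133]
BINARY_OP // → -6 // 133 = -1. Stack: [-1]
STORE_FAST r → r=-1. Stack: []
LOAD_FAST_LOAD_FAST a,b → push 11,-1. Stack: [11, -1]
COMPARE_OP bool(>) → 11 vs -1 = True. Stack: [True]
POP_JUMP_IF_FALSE → pop True; no jump. Stack: []
LOAD_FAST_LOAD_FAST b,b → push -1,-1. Stack: [-1, -1]
BINARY_OP // → -1 // -1 = 1. Stack: [1]
STORE_FAST p → p=1. Stack: []
LOAD_FAST_LOAD_FAST b,r → push -1,-1. Stack: [-1, -1]
BINARY_OP // → -1 // -1 = 1. Stack: [1]
STORE_FAST q → q=1. Stack: []
LOAD_FAST p → push 1. Stack: [1]
RETURN_VALUE → return 1.

1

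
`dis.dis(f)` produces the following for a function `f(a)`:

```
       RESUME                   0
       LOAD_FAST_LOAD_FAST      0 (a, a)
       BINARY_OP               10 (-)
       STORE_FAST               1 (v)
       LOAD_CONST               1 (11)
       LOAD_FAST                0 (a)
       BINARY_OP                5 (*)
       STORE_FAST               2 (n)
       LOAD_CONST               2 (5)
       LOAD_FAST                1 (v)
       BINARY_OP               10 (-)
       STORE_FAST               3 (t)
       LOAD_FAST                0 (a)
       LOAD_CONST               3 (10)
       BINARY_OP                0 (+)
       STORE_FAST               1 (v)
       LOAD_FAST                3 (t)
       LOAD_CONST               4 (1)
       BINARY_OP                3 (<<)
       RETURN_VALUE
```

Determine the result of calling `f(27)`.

10

LOAD_FAST_LOAD_FAST a,a → push 27,27. Stack: [27, 27]
BINARY_OP - → 27 - 27 = 0. Stack: [0]
STORE_FAST v → v=0. Stack: []
LOAD_CONST → push 11. Stack: [11]
LOAD_FAST a → push 27. Stack: [11, 27]
BINARY_OP * → 11 * 27 = 297. Stack: [297]
STORE_FAST n → n=297. Stack: []
LOAD_CONST → push 5. Stack: [5]
LOAD_FAST v → push 0. Stack: [5, 0]
BINARY_OP - → 5 - 0 = 5. Stack: [5]
STORE_FAST t → t=5. Stack: []
LOAD_FAST a → push 27. Stack: [27]
LOAD_CONST → push 10. Stack: [27, 10]
BINARY_OP + → 27 + 10 = 37. Stack: [37]
STORE_FAST v → v=37. Stack: []
LOAD_FAST t → push 5. Stack: [5]
LOAD_CONST → push 1. Stack: [5, 1]
BINARY_OP << → 5 << 1 = 10. Stack: [10]
RETURN_VALUE → return 10.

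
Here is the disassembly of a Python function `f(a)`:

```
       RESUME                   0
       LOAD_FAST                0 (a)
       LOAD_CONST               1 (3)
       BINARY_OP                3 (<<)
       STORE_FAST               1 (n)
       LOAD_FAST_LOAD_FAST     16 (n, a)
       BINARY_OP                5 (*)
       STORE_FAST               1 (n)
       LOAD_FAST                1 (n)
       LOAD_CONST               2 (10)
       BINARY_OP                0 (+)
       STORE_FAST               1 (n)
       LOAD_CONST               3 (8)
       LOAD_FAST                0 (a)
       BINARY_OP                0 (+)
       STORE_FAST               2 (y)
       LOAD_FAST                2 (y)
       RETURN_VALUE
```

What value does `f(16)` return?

24

LOAD_FAST a → push 16. Stack: [16]
LOAD_CONST → push 3. Stack: [16, 3]
BINARY_OP << → 16 << 3 = 128. Stack: [128]
STORE_FAST n → n=128. Stack: []
LOAD_FAST_LOAD_FAST n,a → push 128,16. Stack: [128, 16]
BINARY_OP * → 128 * 16 = 2048. Stack: [2048]
STORE_FAST n → n=2048. Stack: []
LOAD_FAST n → push 2048. Stack: [2048]
LOAD_CONST → push 10. Stack: [2048, 10]
BINARY_OP + → 2048 + 10 = 2058. Stack: [2058]
STORE_FAST n → n=2058. Stack: []
LOAD_CONST → push 8. Stack: [8]
LOAD_FAST a → push 16. Stack: [8, 16]
BINARY_OP + → 8 + 16 = 24. Stack: [24]
STORE_FAST y → y=24. Stack: []
LOAD_FAST y → push 24. Stack: [24]
RETURN_VALUE → return 24.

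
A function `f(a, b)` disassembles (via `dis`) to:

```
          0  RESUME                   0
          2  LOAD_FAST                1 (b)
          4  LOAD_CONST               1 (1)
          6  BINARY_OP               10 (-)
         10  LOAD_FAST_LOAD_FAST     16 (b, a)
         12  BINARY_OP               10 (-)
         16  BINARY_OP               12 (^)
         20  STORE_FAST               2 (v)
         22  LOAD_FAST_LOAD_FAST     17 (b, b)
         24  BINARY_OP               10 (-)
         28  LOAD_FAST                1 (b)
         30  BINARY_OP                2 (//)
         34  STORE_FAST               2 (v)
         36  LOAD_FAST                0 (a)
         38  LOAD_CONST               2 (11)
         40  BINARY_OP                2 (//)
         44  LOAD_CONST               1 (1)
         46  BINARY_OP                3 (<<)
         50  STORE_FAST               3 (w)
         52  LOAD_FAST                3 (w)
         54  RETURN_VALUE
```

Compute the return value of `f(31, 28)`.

4

LOAD_FAST b → push 28. Stack: [28]
LOAD_CONST → push 1. Stack: [28, 1]
BINARY_OP - → 28 - 1 = 27. Stack: [27]
LOAD_FAST_LOAD_FAST b,a → push 28,31. Stack: [27, 28, 31]
BINARY_OP - → 28 - 31 = -3. Stack: [27, -3]
BINARY_OP ^ → 27 ^ -3 = -26. Stack: [-26]
STORE_FAST v → v=-26. Stack: []
LOAD_FAST_LOAD_FAST b,b → push 28,28. Stack: [28, 28]
BINARY_OP - → 28 - 28 = 0. Stack: [0]
LOAD_FAST b → push 28. Stack: [0, 28]
BINARY_OP // → 0 // 28 = 0. Stack: [0]
STORE_FAST v → v=0. Stack: []
LOAD_FAST a → push 31. Stack: [31]
LOAD_CONST → push 11. Stack: [31, 11]
BINARY_OP // → 31 // 11 = 2. Stack: [2]
LOAD_CONST → push 1. Stack: [2, 1]
BINARY_OP << → 2 << 1 = 4. Stack: [4]
STORE_FAST w → w=4. Stack: []
LOAD_FAST w → push 4. Stack: [4]
RETURN_VALUE → return 4.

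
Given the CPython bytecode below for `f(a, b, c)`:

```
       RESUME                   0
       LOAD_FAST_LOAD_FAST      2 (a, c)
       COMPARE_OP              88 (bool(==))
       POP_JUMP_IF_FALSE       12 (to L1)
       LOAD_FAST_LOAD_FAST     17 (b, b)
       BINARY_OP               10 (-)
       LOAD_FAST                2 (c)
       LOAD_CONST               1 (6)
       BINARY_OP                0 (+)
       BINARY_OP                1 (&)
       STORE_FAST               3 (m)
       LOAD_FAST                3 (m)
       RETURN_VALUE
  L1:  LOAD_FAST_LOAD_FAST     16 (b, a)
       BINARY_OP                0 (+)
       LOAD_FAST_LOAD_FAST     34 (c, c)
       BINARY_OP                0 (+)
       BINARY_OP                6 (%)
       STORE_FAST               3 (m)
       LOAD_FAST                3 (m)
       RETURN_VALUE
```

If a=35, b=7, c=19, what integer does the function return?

4

LOAD_FAST_LOAD_FAST a,c → push 35,19. Stack: [35, 19]
COMPARE_OP bool(==) → 35 vs 19 = False. Stack: [False]
POP_JUMP_IF_FALSE → pop False; jump. Stack: []
LOAD_FAST_LOAD_FAST b,a → push 7,35. Stack: [7, 35]
BINARY_OP + → 7 + 35 = 42. Stack: [42]
LOAD_FAST_LOAD_FAST c,c → push 19,19. Stack: [42, 19, 19]
BINARY_OP + → 19 + 19 = 38. Stack: [42, 38]
BINARY_OP % → 42 % 38 = 4. Stack: [4]
STORE_FAST m → m=4. Stack: []
LOAD_FAST m → push 4. Stack: [4]
RETURN_VALUE → return 4.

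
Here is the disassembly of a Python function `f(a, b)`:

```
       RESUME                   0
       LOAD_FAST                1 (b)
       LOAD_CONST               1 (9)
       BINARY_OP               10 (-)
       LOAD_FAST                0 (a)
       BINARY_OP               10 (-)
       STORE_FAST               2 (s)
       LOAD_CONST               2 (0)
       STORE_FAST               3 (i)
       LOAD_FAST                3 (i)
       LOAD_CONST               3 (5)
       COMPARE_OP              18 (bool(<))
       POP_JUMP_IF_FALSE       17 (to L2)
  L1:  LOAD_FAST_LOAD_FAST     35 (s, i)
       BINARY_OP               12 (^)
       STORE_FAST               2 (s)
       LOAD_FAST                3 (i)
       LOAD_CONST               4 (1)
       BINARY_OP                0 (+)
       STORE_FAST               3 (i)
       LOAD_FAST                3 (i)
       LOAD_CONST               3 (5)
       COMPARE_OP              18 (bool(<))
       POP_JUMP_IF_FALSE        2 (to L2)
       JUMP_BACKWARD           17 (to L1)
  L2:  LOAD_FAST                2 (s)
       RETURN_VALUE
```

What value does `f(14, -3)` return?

-30

LOAD_FAST b → push -3
LOAD_CONST → push 9
BINARY_OP - → -3 - 9 = -12
LOAD_FAST a → push 14
BINARY_OP - → -12 - 14 = -26
STORE_FAST s → s=-26
LOAD_CONST → push 0
STORE_FAST i → i=0
LOAD_FAST i → push 0
LOAD_CONST → push 5
COMPARE_OP bool(<) → 0 vs 5 = True
POP_JUMP_IF_FALSE → pop True; no jump
LOAD_FAST_LOAD_FAST s,i → push -26,0
BINARY_OP ^ → -26 ^ 0 = -26
STORE_FAST s → s=-26
LOAD_FAST i → push 0
LOAD_CONST → push 1
BINARY_OP + → 0 + 1 = 1
STORE_FAST i → i=1
LOAD_FAST i → push 1
LOAD_CONST → push 5
COMPARE_OP bool(<) → 1 vs 5 = True
POP_JUMP_IF_FALSE → pop True; no jump
LOAD_FAST_LOAD_FAST s,i → push -26,1
BINARY_OP ^ → -26 ^ 1 = -25
STORE_FAST s → s=-25
LOAD_FAST i → push 1
LOAD_CONST → push 1
BINARY_OP + → 1 + 1 = 2
STORE_FAST i → i=2
LOAD_FAST i → push 2
LOAD_CONST → push 5
COMPARE_OP bool(<) → 2 vs 5 = True
POP_JUMP_IF_FALSE → pop True; no jump
LOAD_FAST_LOAD_FAST s,i → push -25,2
BINARY_OP ^ → -25 ^ 2 = -27
STORE_FAST s → s=-27
LOAD_FAST i → push 2
LOAD_CONST → push 1
BINARY_OP + → 2 + 1 = 3
STORE_FAST i → i=3
LOAD_FAST i → push 3
LOAD_CONST → push 5
COMPARE_OP bool(<) → 3 vs 5 = True
POP_JUMP_IF_FALSE → pop True; no jump
LOAD_FAST_LOAD_FAST s,i → push -27,3
BINARY_OP ^ → -27 ^ 3 = -26
STORE_FAST s → s=-26
LOAD_FAST i → push 3
LOAD_CONST → push 1
BINARY_OP + → 3 + 1 = 4
STORE_FAST i → i=4
LOAD_FAST i → push 4
LOAD_CONST → push 5
COMPARE_OP bool(<) → 4 vs 5 = True
POP_JUMP_IF_FALSE → pop True; no jump
LOAD_FAST_LOAD_FAST s,i → push -26,4
BINARY_OP ^ → -26 ^ 4 = -30
STORE_FAST s → s=-30
LOAD_FAST i → push 4
LOAD_CONST → push 1
BINARY_OP + → 4 + 1 = 5
STORE_FAST i → i=5
LOAD_FAST i → push 5
LOAD_CONST → push 5
COMPARE_OP bool(<) → 5 vs 5 = False
POP_JUMP_IF_FALSE → pop False; jump
LOAD_FAST s → push -30
RETURN_VALUE → return -30.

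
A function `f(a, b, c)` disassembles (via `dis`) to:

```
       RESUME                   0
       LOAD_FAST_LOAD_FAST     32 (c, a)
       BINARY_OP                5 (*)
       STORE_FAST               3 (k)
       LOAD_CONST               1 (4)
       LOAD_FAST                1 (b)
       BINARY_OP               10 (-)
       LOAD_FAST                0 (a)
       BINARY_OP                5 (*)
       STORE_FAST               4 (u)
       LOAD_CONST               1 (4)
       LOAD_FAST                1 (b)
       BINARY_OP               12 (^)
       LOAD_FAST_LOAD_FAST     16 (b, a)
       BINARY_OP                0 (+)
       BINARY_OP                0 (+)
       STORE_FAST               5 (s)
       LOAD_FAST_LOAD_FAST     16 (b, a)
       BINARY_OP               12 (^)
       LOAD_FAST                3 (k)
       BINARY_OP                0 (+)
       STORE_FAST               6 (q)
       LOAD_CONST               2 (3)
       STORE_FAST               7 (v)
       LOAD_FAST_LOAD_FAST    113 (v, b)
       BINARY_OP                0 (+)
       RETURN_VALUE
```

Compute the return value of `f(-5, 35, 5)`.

38

LOAD_FAST_LOAD_FAST c,a → push 5,-5. Stack: [5, -5]
BINARY_OP * → 5 * -5 = -25. Stack: [-25]
STORE_FAST k → k=-25. Stack: []
LOAD_CONST → push 4. Stack: [4]
LOAD_FAST b → push 35. Stack: [4, 35]
BINARY_OP - → 4 - 35 = -31. Stack: [-31]
LOAD_FAST a → push -5. Stack: [-31, -5]
BINARY_OP * → -31 * -5 = 155. Stack: [155]
STORE_FAST u → u=155. Stack: []
LOAD_CONST → push 4. Stack: [4]
LOAD_FAST b → push 35. Stack: [4, 35]
BINARY_OP ^ → 4 ^ 35 = 39. Stack: [39]
LOAD_FAST_LOAD_FAST b,a → push 35,-5. Stack: [39, 35, -5]
BINARY_OP + → 35 + -5 = 30. Stack: [39, 30]
BINARY_OP + → 39 + 30 = 69. Stack: [69]
STORE_FAST s → s=69. Stack: []
LOAD_FAST_LOAD_FAST b,a → push 35,-5. Stack: [35, -5]
BINARY_OP ^ → 35 ^ -5 = -40. Stack: [-40]
LOAD_FAST k → push -25. Stack: [-40, -25]
BINARY_OP + → -40 + -25 = -65. Stack: [-65]
STORE_FAST q → q=-65. Stack: []
LOAD_CONST → push 3. Stack: [3]
STORE_FAST v → v=3. Stack: []
LOAD_FAST_LOAD_FAST v,b → push 3,35. Stack: [3, 35]
BINARY_OP + → 3 + 35 = 38. Stack: [38]
RETURN_VALUE → return 38.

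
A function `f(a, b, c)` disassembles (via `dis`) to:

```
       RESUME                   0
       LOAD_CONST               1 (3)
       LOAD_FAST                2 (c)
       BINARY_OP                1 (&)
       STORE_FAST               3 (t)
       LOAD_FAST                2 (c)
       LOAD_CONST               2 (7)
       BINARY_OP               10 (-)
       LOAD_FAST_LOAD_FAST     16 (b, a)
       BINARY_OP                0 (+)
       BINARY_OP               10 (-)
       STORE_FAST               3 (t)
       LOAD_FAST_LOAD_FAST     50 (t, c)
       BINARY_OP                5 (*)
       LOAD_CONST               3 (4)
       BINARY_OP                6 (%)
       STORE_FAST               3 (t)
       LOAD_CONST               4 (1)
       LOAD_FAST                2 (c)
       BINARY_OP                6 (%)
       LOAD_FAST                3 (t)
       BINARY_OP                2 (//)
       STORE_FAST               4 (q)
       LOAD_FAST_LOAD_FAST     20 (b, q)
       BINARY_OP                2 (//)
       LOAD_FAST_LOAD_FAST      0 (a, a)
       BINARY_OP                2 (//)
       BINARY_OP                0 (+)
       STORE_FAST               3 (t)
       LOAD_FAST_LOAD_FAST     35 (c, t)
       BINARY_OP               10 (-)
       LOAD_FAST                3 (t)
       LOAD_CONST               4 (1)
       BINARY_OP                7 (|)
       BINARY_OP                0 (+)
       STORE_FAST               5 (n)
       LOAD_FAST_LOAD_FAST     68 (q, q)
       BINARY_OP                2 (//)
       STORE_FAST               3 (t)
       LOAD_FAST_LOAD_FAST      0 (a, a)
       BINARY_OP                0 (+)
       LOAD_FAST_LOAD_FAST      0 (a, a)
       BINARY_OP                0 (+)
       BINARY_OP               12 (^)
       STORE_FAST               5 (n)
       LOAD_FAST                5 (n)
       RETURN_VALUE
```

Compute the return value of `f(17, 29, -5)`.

0

LOAD_CONST → push 3. Stack: [3]
LOAD_FAST c → push -5. Stack: [3, -5]
BINARY_OP & → 3 & -5 = 3. Stack: [3]
STORE_FAST t → t=3. Stack: []
LOAD_FAST c → push -5. Stack: [-5]
LOAD_CONST → push 7. Stack: [-5, 7]
BINARY_OP - → -5 - 7 = -12. Stack: [-12]
LOAD_FAST_LOAD_FAST b,a → push 29,17. Stack: [-12, 29, 17]
BINARY_OP + → 29 + 17 = 46. Stack: [-12, 46]
BINARY_OP - → -12 - 46 = -58. Stack: [-58]
STORE_FAST t → t=-58. Stack: []
LOAD_FAST_LOAD_FAST t,c → push -58,-5. Stack: [-58, -5]
BINARY_OP * → -58 * -5 = 290. Stack: [290]
LOAD_CONST → push 4. Stack: [290, 4]
BINARY_OP % → 290 % 4 = 2. Stack: [2]
STORE_FAST t → t=2. Stack: []
LOAD_CONST → push 1. Stack: [1]
LOAD_FAST c → push -5. Stack: [1, -5]
BINARY_OP % → 1 % -5 = -4. Stack: [-4]
LOAD_FAST t → push 2. Stack: [-4, 2]
BINARY_OP // → -4 // 2 = -2. Stack: [-2]
STORE_FAST q → q=-2. Stack: []
LOAD_FAST_LOAD_FAST b,q → push 29,-2. Stack: [29, -2]
BINARY_OP // → 29 // -2 = -15. Stack: [-15]
LOAD_FAST_LOAD_FAST a,a → push 17,17. Stack: [-15, 17, 17]
BINARY_OP // → 17 // 17 = 1. Stack: [-15, 1]
BINARY_OP + → -15 + 1 = -14. Stack: [-14]
STORE_FAST t → t=-14. Stack: []
LOAD_FAST_LOAD_FAST c,t → push -5,-14. Stack: [-5, -14]
BINARY_OP - → -5 - -14 = 9. Stack: [9]
LOAD_FAST t → push -14. Stack: [9, -14]
LOAD_CONST → push 1. Stack: [9, -14, 1]
BINARY_OP | → -14 | 1 = -13. Stack: [9, -13]
BINARY_OP + → 9 + -13 = -4. Stack: [-4]
STORE_FAST n → n=-4. Stack: []
LOAD_FAST_LOAD_FAST q,q → push -2,-2. Stack: [-2, -2]
BINARY_OP // → -2 // -2 = 1. Stack: [1]
STORE_FAST t → t=1. Stack: []
LOAD_FAST_LOAD_FAST a,a → push 17,17. Stack: [17, 17]
BINARY_OP + → 17 + 17 = 34. Stack: [34]
LOAD_FAST_LOAD_FAST a,a → push 17,17. Stack: [34, 17, 17]
BINARY_OP + → 17 + 17 = 34. Stack: [34, 34]
BINARY_OP ^ → 34 ^ 34 = 0. Stack: [0]
STORE_FAST n → n=0. Stack: []
LOAD_FAST n → push 0. Stack: [0]
RETURN_VALUE → return 0.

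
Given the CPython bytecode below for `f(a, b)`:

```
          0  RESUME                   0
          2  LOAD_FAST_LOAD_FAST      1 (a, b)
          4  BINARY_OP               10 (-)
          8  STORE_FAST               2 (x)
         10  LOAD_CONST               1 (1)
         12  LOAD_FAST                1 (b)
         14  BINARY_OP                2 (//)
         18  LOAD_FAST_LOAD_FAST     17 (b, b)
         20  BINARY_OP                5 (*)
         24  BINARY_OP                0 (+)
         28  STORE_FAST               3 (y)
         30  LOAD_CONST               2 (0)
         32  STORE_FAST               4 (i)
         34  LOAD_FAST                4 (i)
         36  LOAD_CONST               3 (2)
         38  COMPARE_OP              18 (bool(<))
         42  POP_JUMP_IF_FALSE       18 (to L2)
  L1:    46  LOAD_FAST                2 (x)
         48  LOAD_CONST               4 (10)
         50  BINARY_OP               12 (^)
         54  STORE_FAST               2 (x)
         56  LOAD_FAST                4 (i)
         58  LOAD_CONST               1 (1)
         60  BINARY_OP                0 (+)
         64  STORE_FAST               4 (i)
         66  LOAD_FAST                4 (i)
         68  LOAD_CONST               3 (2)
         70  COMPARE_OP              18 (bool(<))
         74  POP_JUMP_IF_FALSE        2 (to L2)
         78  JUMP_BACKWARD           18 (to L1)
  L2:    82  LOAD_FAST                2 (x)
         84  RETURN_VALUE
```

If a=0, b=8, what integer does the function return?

LOAD_FAST_LOAD_FAST a,b → push 0,8. Stack: [0, 8]
BINARY_OP - → 0 - 8 = -8. Stack: [-8]
STORE_FAST x → x=-8. Stack: []
LOAD_CONST → push 1. Stack: [1]
LOAD_FAST b → push 8. Stack: [1, 8]
BINARY_OP // → 1 // 8 = 0. Stack: [0]
LOAD_FAST_LOAD_FAST b,b → push 8,8. Stack: [0, 8, 8]
BINARY_OP * → 8 * 8 = 64. Stack: [0, 64]
BINARY_OP + → 0 + 64 = 64. Stack: [64]
STORE_FAST y → y=64. Stack: []
LOAD_CONST → push 0. Stack: [0]
STORE_FAST i → i=0. Stack: []
LOAD_FAST i → push 0. Stack: [0]
LOAD_CONST → push 2. Stack: [0, 2]
COMPARE_OP bool(<) → 0 vs 2 = True. Stack: [True]
POP_JUMP_IF_FALSE → pop True; no jump. Stack: []
LOAD_FAST x → push -8. Stack: [-8]
LOAD_CONST → push 10. Stack: [-8, 10]
BINARY_OP ^ → -8 ^ 10 = -14. Stack: [-14]
STORE_FAST x → x=-14. Stack: []
LOAD_FAST i → push 0. Stack: [0]
LOAD_CONST → push 1. Stack: [0, 1]
BINARY_OP + → 0 + 1 = 1. Stack: [1]
STORE_FAST i → i=1. Stack: []
LOAD_FAST i → push 1. Stack: [1]
LOAD_CONST → push 2. Stack: [1, 2]
COMPARE_OP bool(<) → 1 vs 2 = True. Stack: [True]
POP_JUMP_IF_FALSE → pop True; no jump. Stack: []
LOAD_FAST x → push -14. Stack: [-14]
LOAD_CONST → push 10. Stack: [-14, 10]
BINARY_OP ^ → -14 ^ 10 = -8. Stack: [-8]
STORE_FAST x → x=-8. Stack: []
LOAD_FAST i → push 1. Stack: [1]
LOAD_CONST → push 1. Stack: [1, 1]
BINARY_OP + → 1 + 1 = 2. Stack: [2]
STORE_FAST i → i=2. Stack: []
LOAD_FAST i → push 2. Stack: [2]
LOAD_CONST → push 2. Stack: [2, 2]
COMPARE_OP bool(<) → 2 vs 2 = False. Stack: [False]
POP_JUMP_IF_FALSE → pop False; jump. Stack: []
LOAD_FAST x → push -8. Stack: [-8]
RETURN_VALUE → return -8.

-8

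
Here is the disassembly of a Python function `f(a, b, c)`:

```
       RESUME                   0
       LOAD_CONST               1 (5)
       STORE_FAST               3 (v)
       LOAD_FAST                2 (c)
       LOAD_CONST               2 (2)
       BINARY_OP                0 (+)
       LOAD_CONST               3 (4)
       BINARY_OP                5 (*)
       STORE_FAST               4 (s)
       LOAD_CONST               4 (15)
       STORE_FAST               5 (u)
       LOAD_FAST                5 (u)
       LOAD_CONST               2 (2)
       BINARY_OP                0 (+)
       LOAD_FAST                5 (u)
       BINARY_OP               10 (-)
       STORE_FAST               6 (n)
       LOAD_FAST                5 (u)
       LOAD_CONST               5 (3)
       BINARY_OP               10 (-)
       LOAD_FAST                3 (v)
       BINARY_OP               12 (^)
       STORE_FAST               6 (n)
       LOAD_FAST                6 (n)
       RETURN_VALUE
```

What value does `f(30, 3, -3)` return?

LOAD_CONST → push 5. Stack: [5]
STORE_FAST v → v=5. Stack: []
LOAD_FAST c → push -3. Stack: [-3]
LOAD_CONST → push 2. Stack: [-3, 2]
BINARY_OP + → -3 + 2 = -1. Stack: [-1]
LOAD_CONST → push 4. Stack: [-1, 4]
BINARY_OP * → -1 * 4 = -4. Stack: [-4]
STORE_FAST s → s=-4. Stack: []
LOAD_CONST → push 15. Stack: [15]
STORE_FAST u → u=15. Stack: []
LOAD_FAST u → push 15. Stack: [15]
LOAD_CONST → push 2. Stack: [15, 2]
BINARY_OP + → 15 + 2 = 17. Stack: [17]
LOAD_FAST u → push 15. Stack: [17, 15]
BINARY_OP - → 17 - 15 = 2. Stack: [2]
STORE_FAST n → n=2. Stack: []
LOAD_FAST u → push 15. Stack: [15]
LOAD_CONST → push 3. Stack: [15, 3]
BINARY_OP - → 15 - 3 = 12. Stack: [12]
LOAD_FAST v → push 5. Stack: [12, 5]
BINARY_OP ^ → 12 ^ 5 = 9. Stack: [9]
STORE_FAST n → n=9. Stack: []
LOAD_FAST n → push 9. Stack: [9]
RETURN_VALUE → return 9.

9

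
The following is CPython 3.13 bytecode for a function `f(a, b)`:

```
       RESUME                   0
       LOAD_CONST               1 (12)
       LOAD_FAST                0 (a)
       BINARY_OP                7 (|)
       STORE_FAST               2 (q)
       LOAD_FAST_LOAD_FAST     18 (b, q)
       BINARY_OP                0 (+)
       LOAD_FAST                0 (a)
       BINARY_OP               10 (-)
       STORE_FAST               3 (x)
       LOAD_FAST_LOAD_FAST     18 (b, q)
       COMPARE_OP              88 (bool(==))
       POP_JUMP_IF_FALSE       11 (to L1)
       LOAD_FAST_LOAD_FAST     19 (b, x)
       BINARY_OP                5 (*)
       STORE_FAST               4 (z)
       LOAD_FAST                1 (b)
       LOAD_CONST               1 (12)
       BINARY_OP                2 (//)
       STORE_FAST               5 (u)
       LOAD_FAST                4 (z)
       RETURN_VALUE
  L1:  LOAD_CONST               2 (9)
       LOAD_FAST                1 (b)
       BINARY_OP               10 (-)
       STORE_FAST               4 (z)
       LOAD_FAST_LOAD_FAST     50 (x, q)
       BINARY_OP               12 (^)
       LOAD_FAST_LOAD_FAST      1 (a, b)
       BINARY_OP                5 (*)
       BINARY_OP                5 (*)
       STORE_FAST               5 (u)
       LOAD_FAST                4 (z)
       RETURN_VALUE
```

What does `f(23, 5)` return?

LOAD_CONST → push 12. Stack: [12]
LOAD_FAST a → push 23. Stack: [12, 23]
BINARY_OP | → 12 | 23 = 31. Stack: [31]
STORE_FAST q → q=31. Stack: []
LOAD_FAST_LOAD_FAST b,q → push 5,31. Stack: [5, 31]
BINARY_OP + → 5 + 31 = 36. Stack: [36]
LOAD_FAST a → push 23. Stack: [36, 23]
BINARY_OP - → 36 - 23 = 13. Stack: [13]
STORE_FAST x → x=13. Stack: []
LOAD_FAST_LOAD_FAST b,q → push 5,31. Stack: [5, 31]
COMPARE_OP bool(==) → 5 vs 31 = False. Stack: [False]
POP_JUMP_IF_FALSE → pop False; jump. Stack: []
LOAD_CONST → push 9. Stack: [9]
LOAD_FAST b → push 5. Stack: [9, 5]
BINARY_OP - → 9 - 5 = 4. Stack: [4]
STORE_FAST z → z=4. Stack: []
LOAD_FAST_LOAD_FAST x,q → push 13,31. Stack: [13, 31]
BINARY_OP ^ → 13 ^ 31 = 18. Stack: [18]
LOAD_FAST_LOAD_FAST a,b → push 23,5. Stack: [18, 23, 5]
BINARY_OP * → 23 * 5 = 115. Stack: [18, 115]
BINARY_OP * → 18 * 115 = 2070. Stack: [2070]
STORE_FAST u → u=2070. Stack: []
LOAD_FAST z → push 4. Stack: [4]
RETURN_VALUE → return 4.

4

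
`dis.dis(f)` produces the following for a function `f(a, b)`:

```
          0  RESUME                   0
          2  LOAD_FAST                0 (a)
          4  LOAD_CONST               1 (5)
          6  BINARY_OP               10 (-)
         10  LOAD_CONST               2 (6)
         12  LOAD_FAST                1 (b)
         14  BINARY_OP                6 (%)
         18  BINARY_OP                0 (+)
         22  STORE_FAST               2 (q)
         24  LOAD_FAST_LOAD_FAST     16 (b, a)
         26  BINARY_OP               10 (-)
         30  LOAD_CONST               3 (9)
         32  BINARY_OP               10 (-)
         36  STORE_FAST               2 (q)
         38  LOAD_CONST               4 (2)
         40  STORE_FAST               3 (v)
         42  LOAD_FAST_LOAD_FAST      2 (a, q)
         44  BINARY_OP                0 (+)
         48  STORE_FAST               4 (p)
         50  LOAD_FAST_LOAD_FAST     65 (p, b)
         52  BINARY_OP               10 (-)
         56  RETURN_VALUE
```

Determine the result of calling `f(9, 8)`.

LOAD_FAST a → push 9. Stack: [9]
LOAD_CONST → push 5. Stack: [9, 5]
BINARY_OP - → 9 - 5 = 4. Stack: [4]
LOAD_CONST → push 6. Stack: [4, 6]
LOAD_FAST b → push 8. Stack: [4, 6, 8]
BINARY_OP % → 6 % 8 = 6. Stack: [4, 6]
BINARY_OP + → 4 + 6 = 10. Stack: [10]
STORE_FAST q → q=10. Stack: []
LOAD_FAST_LOAD_FAST b,a → push 8,9. Stack: [8, 9]
BINARY_OP - → 8 - 9 = -1. Stack: [-1]
LOAD_CONST → push 9. Stack: [-1, 9]
BINARY_OP - → -1 - 9 = -10. Stack: [-10]
STORE_FAST q → q=-10. Stack: []
LOAD_CONST → push 2. Stack: [2]
STORE_FAST v → v=2. Stack: []
LOAD_FAST_LOAD_FAST a,q → push 9,-10. Stack: [9, -10]
BINARY_OP + → 9 + -10 = -1. Stack: [-1]
STORE_FAST p → p=-1. Stack: []
LOAD_FAST_LOAD_FAST p,b → push -1,8. Stack: [-1, 8]
BINARY_OP - → -1 - 8 = -9. Stack: [-9]
RETURN_VALUE → return -9.

-9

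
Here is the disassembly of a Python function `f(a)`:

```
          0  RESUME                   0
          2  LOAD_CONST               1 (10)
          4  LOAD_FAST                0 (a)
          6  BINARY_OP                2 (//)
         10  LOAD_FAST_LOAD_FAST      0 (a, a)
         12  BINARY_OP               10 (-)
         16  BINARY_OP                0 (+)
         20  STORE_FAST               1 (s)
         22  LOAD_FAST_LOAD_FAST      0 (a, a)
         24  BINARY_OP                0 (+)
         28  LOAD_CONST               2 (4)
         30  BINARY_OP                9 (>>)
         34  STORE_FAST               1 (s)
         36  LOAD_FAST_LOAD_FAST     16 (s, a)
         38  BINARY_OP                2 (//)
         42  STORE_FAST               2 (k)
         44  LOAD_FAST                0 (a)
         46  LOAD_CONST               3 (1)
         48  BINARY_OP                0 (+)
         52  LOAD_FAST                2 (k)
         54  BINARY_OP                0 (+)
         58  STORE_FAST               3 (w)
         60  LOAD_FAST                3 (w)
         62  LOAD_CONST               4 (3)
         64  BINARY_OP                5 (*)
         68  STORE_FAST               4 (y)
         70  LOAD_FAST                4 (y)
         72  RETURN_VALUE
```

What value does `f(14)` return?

LOAD_CONST → push 10. Stack: [10]
LOAD_FAST a → push 14. Stack: [10, 14]
BINARY_OP // → 10 // 14 = 0. Stack: [0]
LOAD_FAST_LOAD_FAST a,a → push 14,14. Stack: [0, 14, 14]
BINARY_OP - → 14 - 14 = 0. Stack: [0, 0]
BINARY_OP + → 0 + 0 = 0. Stack: [0]
STORE_FAST s → s=0. Stack: []
LOAD_FAST_LOAD_FAST a,a → push 14,14. Stack: [14, 14]
BINARY_OP + → 14 + 14 = 28. Stack: [28]
LOAD_CONST → push 4. Stack: [28, 4]
BINARY_OP >> → 28 >> 4 = 1. Stack: [1]
STORE_FAST s → s=1. Stack: []
LOAD_FAST_LOAD_FAST s,a → push 1,14. Stack: [1, 14]
BINARY_OP // → 1 // 14 = 0. Stack: [0]
STORE_FAST k → k=0. Stack: []
LOAD_FAST a → push 14. Stack: [14]
LOAD_CONST → push 1. Stack: [14, 1]
BINARY_OP + → 14 + 1 = 15. Stack: [15]
LOAD_FAST k → push 0. Stack: [15, 0]
BINARY_OP + → 15 + 0 = 15. Stack: [15]
STORE_FAST w → w=15. Stack: []
LOAD_FAST w → push 15. Stack: [15]
LOAD_CONST → push 3. Stack: [15, 3]
BINARY_OP * → 15 * 3 = 45. Stack: [45]
STORE_FAST y → y=45. Stack: []
LOAD_FAST y → push 45. Stack: [45]
RETURN_VALUE → return 45.

45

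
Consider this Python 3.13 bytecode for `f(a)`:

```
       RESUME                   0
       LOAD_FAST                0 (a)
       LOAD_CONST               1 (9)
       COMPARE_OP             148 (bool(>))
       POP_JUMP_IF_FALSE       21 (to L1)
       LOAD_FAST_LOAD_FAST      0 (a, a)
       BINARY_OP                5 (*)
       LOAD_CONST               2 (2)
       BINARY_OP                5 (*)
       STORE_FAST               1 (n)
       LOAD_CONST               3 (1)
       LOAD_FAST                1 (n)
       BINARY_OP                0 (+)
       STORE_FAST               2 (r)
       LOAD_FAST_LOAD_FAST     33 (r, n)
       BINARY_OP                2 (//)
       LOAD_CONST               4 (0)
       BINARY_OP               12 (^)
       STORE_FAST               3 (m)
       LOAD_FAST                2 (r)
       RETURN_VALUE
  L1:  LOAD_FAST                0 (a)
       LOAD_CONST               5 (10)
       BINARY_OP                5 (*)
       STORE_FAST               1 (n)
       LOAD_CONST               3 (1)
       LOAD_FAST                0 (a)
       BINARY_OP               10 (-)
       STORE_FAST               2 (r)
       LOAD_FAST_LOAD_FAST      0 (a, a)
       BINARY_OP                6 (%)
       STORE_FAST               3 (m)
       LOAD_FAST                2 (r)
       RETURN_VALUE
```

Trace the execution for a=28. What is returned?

LOAD_FAST a → push 28. Stack: [28]
LOAD_CONST → push 9. Stack: [28, 9]
COMPARE_OP bool(>) → 28 vs 9 = True. Stack: [True]
POP_JUMP_IF_FALSE → pop True; no jump. Stack: []
LOAD_FAST_LOAD_FAST a,a → push 28,28. Stack: [28, 28]
BINARY_OP * → 28 * 28 = 784. Stack: [784]
LOAD_CONST → push 2. Stack: [784, 2]
BINARY_OP * → 784 * 2 = 1568. Stack: [1568]
STORE_FAST n → n=1568. Stack: []
LOAD_CONST → push 1. Stack: [1]
LOAD_FAST n → push 1568. Stack: [1, 1568]
BINARY_OP + → 1 + 1568 = 1569. Stack: [1569]
STORE_FAST r → r=1569. Stack: []
LOAD_FAST_LOAD_FAST r,n → push 1569,1568. Stack: [1569, 1568]
BINARY_OP // → 1569 // 1568 = 1. Stack: [1]
LOAD_CONST → push 0. Stack: [1, 0]
BINARY_OP ^ → 1 ^ 0 = 1. Stack: [1]
STORE_FAST m → m=1. Stack: []
LOAD_FAST r → push 1569. Stack: [1569]
RETURN_VALUE → return 1569.

1569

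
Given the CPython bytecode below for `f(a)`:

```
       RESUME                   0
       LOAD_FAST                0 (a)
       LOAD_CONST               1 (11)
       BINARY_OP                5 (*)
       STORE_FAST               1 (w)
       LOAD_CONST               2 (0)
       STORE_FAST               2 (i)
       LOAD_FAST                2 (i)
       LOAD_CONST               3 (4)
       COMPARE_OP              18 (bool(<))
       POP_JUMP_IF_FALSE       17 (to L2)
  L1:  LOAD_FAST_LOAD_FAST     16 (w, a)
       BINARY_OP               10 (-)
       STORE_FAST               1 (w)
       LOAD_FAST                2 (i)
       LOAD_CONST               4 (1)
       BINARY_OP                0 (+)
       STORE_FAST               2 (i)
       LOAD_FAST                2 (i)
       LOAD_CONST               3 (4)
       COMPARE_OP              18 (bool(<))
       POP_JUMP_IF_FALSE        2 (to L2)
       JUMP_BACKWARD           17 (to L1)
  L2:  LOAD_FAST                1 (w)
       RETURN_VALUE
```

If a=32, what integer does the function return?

224

LOAD_FAST a → push 32. Stack: [32]
LOAD_CONST → push 11. Stack: [32, 11]
BINARY_OP * → 32 * 11 = 352. Stack: [352]
STORE_FAST w → w=352. Stack: []
LOAD_CONST → push 0. Stack: [0]
STORE_FAST i → i=0. Stack: []
LOAD_FAST i → push 0. Stack: [0]
LOAD_CONST → push 4. Stack: [0, 4]
COMPARE_OP bool(<) → 0 vs 4 = True. Stack: [True]
POP_JUMP_IF_FALSE → pop True; no jump. Stack: []
LOAD_FAST_LOAD_FAST w,a → push 352,32. Stack: [352, 32]
BINARY_OP - → 352 - 32 = 320. Stack: [320]
STORE_FAST w → w=320. Stack: []
LOAD_FAST i → push 0. Stack: [0]
LOAD_CONST → push 1. Stack: [0, 1]
BINARY_OP + → 0 + 1 = 1. Stack: [1]
STORE_FAST i → i=1. Stack: []
LOAD_FAST i → push 1. Stack: [1]
LOAD_CONST → push 4. Stack: [1, 4]
COMPARE_OP bool(<) → 1 vs 4 = True. Stack: [True]
POP_JUMP_IF_FALSE → pop True; no jump. Stack: []
LOAD_FAST_LOAD_FAST w,a → push 320,32. Stack: [320, 32]
BINARY_OP - → 320 - 32 = 288. Stack: [288]
STORE_FAST w → w=288. Stack: []
LOAD_FAST i → push 1. Stack: [1]
LOAD_CONST → push 1. Stack: [1, 1]
BINARY_OP + → 1 + 1 = 2. Stack: [2]
STORE_FAST i → i=2. Stack: []
LOAD_FAST i → push 2. Stack: [2]
LOAD_CONST → push 4. Stack: [2, 4]
COMPARE_OP bool(<) → 2 vs 4 = True. Stack: [True]
POP_JUMP_IF_FALSE → pop True; no jump. Stack: []
LOAD_FAST_LOAD_FAST w,a → push 288,32. Stack: [288, 32]
BINARY_OP - → 288 - 32 = 256. Stack: [256]
STORE_FAST w → w=256. Stack: []
LOAD_FAST i → push 2. Stack: [2]
LOAD_CONST → push 1. Stack: [2, 1]
BINARY_OP + → 2 + 1 = 3. Stack: [3]
STORE_FAST i → i=3. Stack: []
LOAD_FAST i → push 3. Stack: [3]
LOAD_CONST → push 4. Stack: [3, 4]
COMPARE_OP bool(<) → 3 vs 4 = True. Stack: [True]
POP_JUMP_IF_FALSE → pop True; no jump. Stack: []
LOAD_FAST_LOAD_FAST w,a → push 256,32. Stack: [256, 32]
BINARY_OP - → 256 - 32 = 224. Stack: [224]
STORE_FAST w → w=224. Stack: []
LOAD_FAST i → push 3. Stack: [3]
LOAD_CONST → push 1. Stack: [3, 1]
BINARY_OP + → 3 + 1 = 4. Stack: [4]
STORE_FAST i → i=4. Stack: []
LOAD_FAST i → push 4. Stack: [4]
LOAD_CONST → push 4. Stack: [4, 4]
COMPARE_OP bool(<) → 4 vs 4 = False. Stack: [False]
POP_JUMP_IF_FALSE → pop False; jump. Stack: []
LOAD_FAST w → push 224. Stack: [224]
RETURN_VALUE → return 224.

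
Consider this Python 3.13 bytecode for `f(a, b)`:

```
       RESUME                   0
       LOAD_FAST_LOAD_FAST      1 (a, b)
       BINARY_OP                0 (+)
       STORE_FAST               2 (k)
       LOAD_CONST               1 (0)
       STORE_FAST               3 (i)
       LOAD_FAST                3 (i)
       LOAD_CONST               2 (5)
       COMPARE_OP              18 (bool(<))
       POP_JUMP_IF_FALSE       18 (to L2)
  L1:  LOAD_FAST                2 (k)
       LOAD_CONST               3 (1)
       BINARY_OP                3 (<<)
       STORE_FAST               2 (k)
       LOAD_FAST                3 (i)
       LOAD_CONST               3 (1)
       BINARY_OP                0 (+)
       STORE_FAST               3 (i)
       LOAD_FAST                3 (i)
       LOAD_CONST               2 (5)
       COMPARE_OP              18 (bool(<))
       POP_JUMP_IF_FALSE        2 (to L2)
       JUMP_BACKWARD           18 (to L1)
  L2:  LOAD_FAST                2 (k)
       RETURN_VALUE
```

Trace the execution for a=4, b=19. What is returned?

736

LOAD_FAST_LOAD_FAST a,b → push 4,19
BINARY_OP + → 4 + 19 = 23
STORE_FAST k → k=23
LOAD_CONST → push 0
STORE_FAST i → i=0
LOAD_FAST i → push 0
LOAD_CONST → push 5
COMPARE_OP bool(<) → 0 vs 5 = True
POP_JUMP_IF_FALSE → pop True; no jump
LOAD_FAST k → push 23
LOAD_CONST → push 1
BINARY_OP << → 23 << 1 = 46
STORE_FAST k → k=46
LOAD_FAST i → push 0
LOAD_CONST → push 1
BINARY_OP + → 0 + 1 = 1
STORE_FAST i → i=1
LOAD_FAST i → push 1
LOAD_CONST → push 5
COMPARE_OP bool(<) → 1 vs 5 = True
POP_JUMP_IF_FALSE → pop True; no jump
LOAD_FAST k → push 46
LOAD_CONST → push 1
BINARY_OP << → 46 << 1 = 92
STORE_FAST k → k=92
LOAD_FAST i → push 1
LOAD_CONST → push 1
BINARY_OP + → 1 + 1 = 2
STORE_FAST i → i=2
LOAD_FAST i → push 2
LOAD_CONST → push 5
COMPARE_OP bool(<) → 2 vs 5 = True
POP_JUMP_IF_FALSE → pop True; no jump
LOAD_FAST k → push 92
LOAD_CONST → push 1
BINARY_OP << → 92 << 1 = 184
STORE_FAST k → k=184
LOAD_FAST i → push 2
LOAD_CONST → push 1
BINARY_OP + → 2 + 1 = 3
STORE_FAST i → i=3
LOAD_FAST i → push 3
LOAD_CONST → push 5
COMPARE_OP bool(<) → 3 vs 5 = True
POP_JUMP_IF_FALSE → pop True; no jump
LOAD_FAST k → push 184
LOAD_CONST → push 1
BINARY_OP << → 184 << 1 = 368
STORE_FAST k → k=368
LOAD_FAST i → push 3
LOAD_CONST → push 1
BINARY_OP + → 3 + 1 = 4
STORE_FAST i → i=4
LOAD_FAST i → push 4
LOAD_CONST → push 5
COMPARE_OP bool(<) → 4 vs 5 = True
POP_JUMP_IF_FALSE → pop True; no jump
LOAD_FAST k → push 368
LOAD_CONST → push 1
BINARY_OP << → 368 << 1 = 736
STORE_FAST k → k=736
LOAD_FAST i → push 4
LOAD_CONST → push 1
BINARY_OP + → 4 + 1 = 5
STORE_FAST i → i=5
LOAD_FAST i → push 5
LOAD_CONST → push 5
COMPARE_OP bool(<) → 5 vs 5 = False
POP_JUMP_IF_FALSE → pop False; jump
LOAD_FAST k → push 736
RETURN_VALUE → return 736.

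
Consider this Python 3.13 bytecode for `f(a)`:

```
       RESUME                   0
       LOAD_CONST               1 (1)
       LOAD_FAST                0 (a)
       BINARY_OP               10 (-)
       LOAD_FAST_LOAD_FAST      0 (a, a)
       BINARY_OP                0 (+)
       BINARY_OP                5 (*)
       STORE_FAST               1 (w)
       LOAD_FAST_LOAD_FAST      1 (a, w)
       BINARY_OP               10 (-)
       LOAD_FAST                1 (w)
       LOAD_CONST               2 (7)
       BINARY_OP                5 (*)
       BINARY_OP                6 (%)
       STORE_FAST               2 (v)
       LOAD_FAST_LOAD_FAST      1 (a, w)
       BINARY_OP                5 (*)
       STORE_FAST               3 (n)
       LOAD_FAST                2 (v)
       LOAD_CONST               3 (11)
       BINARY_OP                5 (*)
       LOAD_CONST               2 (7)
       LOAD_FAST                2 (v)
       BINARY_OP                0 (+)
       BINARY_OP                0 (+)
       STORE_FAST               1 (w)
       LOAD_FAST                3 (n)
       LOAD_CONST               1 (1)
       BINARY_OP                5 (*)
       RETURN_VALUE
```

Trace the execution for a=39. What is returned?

LOAD_CONST → push 1. Stack: [1]
LOAD_FAST a → push 39. Stack: [1, 39]
BINARY_OP - → 1 - 39 = -38. Stack: [-38]
LOAD_FAST_LOAD_FAST a,a → push 39,39. Stack: [-38, 39, 39]
BINARY_OP + → 39 + 39 = 78. Stack: [-38, 78]
BINARY_OP * → -38 * 78 = -2964. Stack: [-2964]
STORE_FAST w → w=-2964. Stack: []
LOAD_FAST_LOAD_FAST a,w → push 39,-2964. Stack: [39, -2964]
BINARY_OP - → 39 - -2964 = 3003. Stack: [3003]
LOAD_FAST w → push -2964. Stack: [3003, -2964]
LOAD_CONST → push 7. Stack: [3003, -2964, 7]
BINARY_OP * → -2964 * 7 = -20748. Stack: [3003, -20748]
BINARY_OP % → 3003 % -20748 = -17745. Stack: [-17745]
STORE_FAST v → v=-17745. Stack: []
LOAD_FAST_LOAD_FAST a,w → push 39,-2964. Stack: [39, -2964]
BINARY_OP * → 39 * -2964 = -115596. Stack: [-115596]
STORE_FAST n → n=-115596. Stack: []
LOAD_FAST v → push -17745. Stack: [-17745]
LOAD_CONST → push 11. Stack: [-17745, 11]
BINARY_OP * → -17745 * 11 = -195195. Stack: [-195195]
LOAD_CONST → push 7. Stack: [-195195, 7]
LOAD_FAST v → push -17745. Stack: [-195195, 7, -17745]
BINARY_OP + → 7 + -17745 = -17738. Stack: [-195195, -17738]
BINARY_OP + → -195195 + -17738 = -212933. Stack: [-212933]
STORE_FAST w → w=-212933. Stack: []
LOAD_FAST n → push -115596. Stack: [-115596]
LOAD_CONST → push 1. Stack: [-115596, 1]
BINARY_OP * → -115596 * 1 = -115596. Stack: [-115596]
RETURN_VALUE → return -115596.

-115596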